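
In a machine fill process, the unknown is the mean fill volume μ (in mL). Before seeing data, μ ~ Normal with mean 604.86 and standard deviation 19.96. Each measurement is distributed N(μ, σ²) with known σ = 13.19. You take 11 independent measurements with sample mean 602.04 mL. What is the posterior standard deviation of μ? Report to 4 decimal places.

3.9003

For Normal data with known variance σ², a Normal(μ₀, σ₀²) prior on μ is conjugate. Posterior precision = 1/σ₀² + n/σ²; posterior mean is the precision-weighted average of μ₀ and x̄.
σ₀² = 19.96² = 398.4016, σ² = 13.19² = 173.9761; σ² + n·σ₀² = 173.9761 + 11·398.4016 = 4556.3937.
Posterior precision = 1/σ₀² + n/σ² = 1/398.4016 + 11/173.9761 = (σ² + n·σ₀²)/(σ₀²σ²) = 4556.3937/(398.4016·173.9761); posterior variance σₙ² = σ₀²σ²/(σ² + n·σ₀²) = 398.4016·173.9761/4556.3937 = 15.212109.
Posterior SD = √σₙ² = √(398.4016·173.9761/4556.3937) = 3.9003.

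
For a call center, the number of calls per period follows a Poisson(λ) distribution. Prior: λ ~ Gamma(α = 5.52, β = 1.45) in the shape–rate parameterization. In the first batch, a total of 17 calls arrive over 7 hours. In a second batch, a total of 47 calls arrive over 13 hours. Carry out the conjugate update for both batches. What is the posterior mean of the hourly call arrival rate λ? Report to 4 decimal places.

With a Gamma(shape α, rate β) prior, the Poisson likelihood is conjugate: the posterior is Gamma(α + ΣXᵢ, β + n).
After batch 1: Gamma(α+S, β+n) = Gamma(5.52+17, 1.45+7) = Gamma(22.52, 8.45).
After batch 2: Gamma(α+S, β+n) = Gamma(22.52+47, 8.45+13) = Gamma(69.52, 21.45).
Posterior mean = α/β = 69.52/21.45 = 3.2410.

3.2410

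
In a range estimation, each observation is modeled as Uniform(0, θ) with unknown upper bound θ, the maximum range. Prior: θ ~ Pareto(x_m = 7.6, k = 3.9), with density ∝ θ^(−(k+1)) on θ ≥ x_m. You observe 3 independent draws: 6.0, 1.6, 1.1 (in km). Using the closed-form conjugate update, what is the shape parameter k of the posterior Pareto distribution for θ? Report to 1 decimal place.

6.9

A Pareto(scale x_m, shape k) prior on the upper bound θ of Uniform(0, θ) is conjugate: posterior is Pareto(max(x_m, max xᵢ), k + n).
Sample maximum = 6.0; prior scale x_m = 7.6 → posterior scale = max = 7.6.
Posterior shape = 3.9 + 3 = 6.9.
Posterior shape k = 6.9.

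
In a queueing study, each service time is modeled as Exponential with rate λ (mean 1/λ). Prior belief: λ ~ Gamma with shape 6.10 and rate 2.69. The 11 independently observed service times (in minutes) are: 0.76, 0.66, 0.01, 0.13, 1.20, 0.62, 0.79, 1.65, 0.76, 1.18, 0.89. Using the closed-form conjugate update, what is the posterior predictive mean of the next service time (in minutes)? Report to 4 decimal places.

0.7043

With a Gamma(shape α, rate β) prior on the exponential rate λ, the posterior after n observations with total T = Σxᵢ is Gamma(α+n, β+T).
Sum of observations T = 8.65 minutes; n = 11.
Posterior: Gamma(6.10+11, 2.69+8.65) = Gamma(17.10, 11.34).
The predictive distribution for the next observation is Lomax; its mean is β/(α−1) = 11.34/16.10 = 0.7043.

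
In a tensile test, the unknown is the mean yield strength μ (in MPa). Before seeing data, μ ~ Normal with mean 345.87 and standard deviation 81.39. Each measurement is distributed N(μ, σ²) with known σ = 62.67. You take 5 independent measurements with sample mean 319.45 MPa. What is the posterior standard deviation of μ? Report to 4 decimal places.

26.4997

For Normal data with known variance σ², a Normal(μ₀, σ₀²) prior on μ is conjugate. Posterior precision = 1/σ₀² + n/σ²; posterior mean is the precision-weighted average of μ₀ and x̄.
σ₀² = 81.39² = 6624.3321, σ² = 62.67² = 3927.5289; σ² + n·σ₀² = 3927.5289 + 5·6624.3321 = 37049.1894.
Posterior precision = 1/σ₀² + n/σ² = 1/6624.3321 + 5/3927.5289 = (σ² + n·σ₀²)/(σ₀²σ²) = 37049.1894/(6624.3321·3927.5289); posterior variance σₙ² = σ₀²σ²/(σ² + n·σ₀²) = 6624.3321·3927.5289/37049.1894 = 702.235493.
Posterior SD = √σₙ² = √(6624.3321·3927.5289/37049.1894) = 26.4997.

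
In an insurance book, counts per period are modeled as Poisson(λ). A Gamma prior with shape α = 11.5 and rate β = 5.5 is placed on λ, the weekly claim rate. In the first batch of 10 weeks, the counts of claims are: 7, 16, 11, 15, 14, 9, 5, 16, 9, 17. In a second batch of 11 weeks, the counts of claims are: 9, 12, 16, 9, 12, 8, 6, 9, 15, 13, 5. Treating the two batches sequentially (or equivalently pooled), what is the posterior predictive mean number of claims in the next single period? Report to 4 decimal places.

With a Gamma(shape α, rate β) prior, the Poisson likelihood is conjugate: the posterior is Gamma(α + ΣXᵢ, β + n).
Batch 1: sum of counts S = 119 over n = 10 weeks.
After batch 1: Gamma(α+S, β+n) = Gamma(11.5+119, 5.5+10) = Gamma(130.5, 15.5).
Batch 2: sum of counts S = 114 over n = 11 weeks.
After batch 2: Gamma(α+S, β+n) = Gamma(130.5+114, 15.5+11) = Gamma(244.5, 26.5).
The predictive distribution for one future period is NegBinom with mean α/β = 9.2264.

9.2264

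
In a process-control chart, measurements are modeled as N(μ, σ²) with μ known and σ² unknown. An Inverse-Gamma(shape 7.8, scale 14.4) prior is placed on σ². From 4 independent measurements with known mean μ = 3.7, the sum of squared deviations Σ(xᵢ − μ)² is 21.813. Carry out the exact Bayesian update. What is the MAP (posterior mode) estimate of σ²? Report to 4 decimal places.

With known mean μ and an Inverse-Gamma(α, β) prior on σ², the Normal likelihood is conjugate: posterior is Inv-Gamma(α + n/2, β + Σ(xᵢ−μ)²/2).
Posterior: Inv-Gamma(7.8 + 4/2, 14.4 + 21.813/2) = Inv-Gamma(9.80, 25.3065).
Mode = β/(α+1) = 25.3065/10.80 = 2.3432.

2.3432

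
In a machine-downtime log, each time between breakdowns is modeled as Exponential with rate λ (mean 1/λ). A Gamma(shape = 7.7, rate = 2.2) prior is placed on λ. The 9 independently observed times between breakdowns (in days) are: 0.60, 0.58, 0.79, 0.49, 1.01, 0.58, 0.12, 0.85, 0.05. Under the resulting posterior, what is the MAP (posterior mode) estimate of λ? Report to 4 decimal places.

2.1596

With a Gamma(shape α, rate β) prior on the exponential rate λ, the posterior after n observations with total T = Σxᵢ is Gamma(α+n, β+T).
Sum of observations T = 5.07 days; n = 9.
Posterior: Gamma(7.7+9, 2.2+5.07) = Gamma(16.7, 7.27).
Mode = (α−1)/β = 2.1596.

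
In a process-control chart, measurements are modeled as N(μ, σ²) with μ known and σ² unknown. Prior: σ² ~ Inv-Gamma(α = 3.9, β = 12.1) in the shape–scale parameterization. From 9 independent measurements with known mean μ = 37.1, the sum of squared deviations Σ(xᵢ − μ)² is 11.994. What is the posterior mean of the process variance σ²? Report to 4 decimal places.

With known mean μ and an Inverse-Gamma(α, β) prior on σ², the Normal likelihood is conjugate: posterior is Inv-Gamma(α + n/2, β + Σ(xᵢ−μ)²/2).
Posterior: Inv-Gamma(3.9 + 9/2, 12.1 + 11.994/2) = Inv-Gamma(8.40, 18.0970).
E[σ²|data] = β/(α−1) = 18.0970/7.40 = 2.4455.

2.4455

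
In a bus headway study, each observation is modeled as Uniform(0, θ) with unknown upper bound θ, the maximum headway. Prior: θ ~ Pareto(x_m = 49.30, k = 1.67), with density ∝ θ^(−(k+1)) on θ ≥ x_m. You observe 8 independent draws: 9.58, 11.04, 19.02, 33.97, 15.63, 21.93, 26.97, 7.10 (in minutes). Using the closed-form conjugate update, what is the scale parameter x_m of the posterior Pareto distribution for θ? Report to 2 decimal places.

49.30

A Pareto(scale x_m, shape k) prior on the upper bound θ of Uniform(0, θ) is conjugate: posterior is Pareto(max(x_m, max xᵢ), k + n).
Sample maximum = 33.97; prior scale x_m = 49.30 → posterior scale = max = 49.30.
Posterior shape = 1.67 + 8 = 9.67.
Posterior scale x_m = 49.30.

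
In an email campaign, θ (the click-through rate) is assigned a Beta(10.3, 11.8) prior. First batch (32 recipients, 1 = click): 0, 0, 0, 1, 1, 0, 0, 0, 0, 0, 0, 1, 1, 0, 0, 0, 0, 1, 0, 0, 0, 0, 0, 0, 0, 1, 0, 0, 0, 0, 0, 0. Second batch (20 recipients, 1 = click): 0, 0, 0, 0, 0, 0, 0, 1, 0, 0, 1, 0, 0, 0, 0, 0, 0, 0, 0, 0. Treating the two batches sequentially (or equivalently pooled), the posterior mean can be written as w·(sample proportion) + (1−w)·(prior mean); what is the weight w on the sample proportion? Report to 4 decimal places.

The Beta prior is conjugate to a Binomial/Bernoulli likelihood; the update adds successes to α and failures to β.
Total number of recipients: n = 32 + 20 = 52.
Posterior mean = (α₀+k)/(α₀+β₀+n) = [n/(α₀+β₀+n)]·(k/n) + [(α₀+β₀)/(α₀+β₀+n)]·α₀/(α₀+β₀), so only n and the prior enter the weight.
The weight on the data is w = n/(α₀+β₀+n) = 52/(10.3+11.8+52) = 52/74.1 = 0.7018.

0.7018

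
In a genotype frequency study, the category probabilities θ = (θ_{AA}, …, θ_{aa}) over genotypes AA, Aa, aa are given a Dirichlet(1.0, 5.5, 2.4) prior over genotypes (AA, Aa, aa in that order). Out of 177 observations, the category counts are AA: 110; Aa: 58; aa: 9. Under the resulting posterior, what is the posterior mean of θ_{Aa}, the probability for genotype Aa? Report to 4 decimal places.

The Dirichlet prior is conjugate to the Multinomial likelihood: each posterior αⱼ = prior αⱼ + observed count nⱼ.
Posterior concentration: (111.0, 63.5, 11.4), total = 185.9.
E[θ_{Aa}|data] = α_{Aa}/Σα = 63.5/185.9 = 0.3416.

0.3416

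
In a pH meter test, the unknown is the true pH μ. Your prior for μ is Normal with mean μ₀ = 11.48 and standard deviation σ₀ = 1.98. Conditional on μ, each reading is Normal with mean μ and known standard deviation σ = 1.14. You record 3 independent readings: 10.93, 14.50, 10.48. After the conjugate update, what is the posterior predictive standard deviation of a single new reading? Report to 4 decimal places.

For Normal data with known variance σ², a Normal(μ₀, σ₀²) prior on μ is conjugate. Posterior precision = 1/σ₀² + n/σ²; posterior mean is the precision-weighted average of μ₀ and x̄.
σ₀² = 1.98² = 3.9204, σ² = 1.14² = 1.2996; σ² + n·σ₀² = 1.2996 + 3·3.9204 = 13.0608.
Posterior precision = 1/σ₀² + n/σ² = 1/3.9204 + 3/1.2996 = (σ² + n·σ₀²)/(σ₀²σ²) = 13.0608/(3.9204·1.2996); posterior variance σₙ² = σ₀²σ²/(σ² + n·σ₀²) = 3.9204·1.2996/13.0608 = 0.390095.
Predictive variance for one new observation = σₙ² + σ² = 3.9204·1.2996/13.0608 + 1.2996 = σ²·(σ₀² + 13.0608)/13.0608 = 1.2996·16.9812/13.0608 = 1.689695; SD = √(1.2996·16.9812/13.0608) = 1.2999.

1.2999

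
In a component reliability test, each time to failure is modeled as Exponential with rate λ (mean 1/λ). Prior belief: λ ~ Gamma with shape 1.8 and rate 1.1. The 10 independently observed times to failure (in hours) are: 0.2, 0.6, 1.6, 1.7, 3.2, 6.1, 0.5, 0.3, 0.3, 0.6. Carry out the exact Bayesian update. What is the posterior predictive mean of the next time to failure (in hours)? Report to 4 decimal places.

1.5000

With a Gamma(shape α, rate β) prior on the exponential rate λ, the posterior after n observations with total T = Σxᵢ is Gamma(α+n, β+T).
Sum of observations T = 15.1 hours; n = 10.
Posterior: Gamma(1.8+10, 1.1+15.1) = Gamma(11.8, 16.2).
The predictive distribution for the next observation is Lomax; its mean is β/(α−1) = 16.2/10.8 = 1.5000.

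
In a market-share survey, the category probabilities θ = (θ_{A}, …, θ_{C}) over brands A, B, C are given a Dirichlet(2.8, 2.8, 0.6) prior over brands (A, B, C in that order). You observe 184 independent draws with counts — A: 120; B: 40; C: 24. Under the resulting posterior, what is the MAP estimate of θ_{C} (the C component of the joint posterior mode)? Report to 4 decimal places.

The Dirichlet prior is conjugate to the Multinomial likelihood: each posterior αⱼ = prior αⱼ + observed count nⱼ.
Posterior concentration: (122.8, 42.8, 24.6), total = 190.2.
Joint mode component: (α_{C}−1)/(Σα−K) = 23.6/187.2 = 0.1261.

0.1261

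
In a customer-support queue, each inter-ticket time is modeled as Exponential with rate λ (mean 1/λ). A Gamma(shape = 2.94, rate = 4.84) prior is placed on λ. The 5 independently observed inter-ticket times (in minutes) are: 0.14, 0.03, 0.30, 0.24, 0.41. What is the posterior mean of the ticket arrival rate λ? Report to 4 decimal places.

1.3322

With a Gamma(shape α, rate β) prior on the exponential rate λ, the posterior after n observations with total T = Σxᵢ is Gamma(α+n, β+T).
Sum of observations T = 1.12 minutes; n = 5.
Posterior: Gamma(2.94+5, 4.84+1.12) = Gamma(7.94, 5.96).
Posterior mean of λ = α/β = 7.94/5.96 = 1.3322.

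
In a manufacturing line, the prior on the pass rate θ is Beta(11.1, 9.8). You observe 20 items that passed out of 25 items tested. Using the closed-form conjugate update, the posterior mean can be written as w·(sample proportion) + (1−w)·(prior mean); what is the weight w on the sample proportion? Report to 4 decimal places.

The Beta prior is conjugate to a Binomial/Bernoulli likelihood; the update adds successes to α and failures to β.
Posterior mean = (α₀+k)/(α₀+β₀+n) = [n/(α₀+β₀+n)]·(k/n) + [(α₀+β₀)/(α₀+β₀+n)]·α₀/(α₀+β₀), so only n and the prior enter the weight.
The weight on the data is w = n/(α₀+β₀+n) = 25/(11.1+9.8+25) = 25/45.9 = 0.5447.

0.5447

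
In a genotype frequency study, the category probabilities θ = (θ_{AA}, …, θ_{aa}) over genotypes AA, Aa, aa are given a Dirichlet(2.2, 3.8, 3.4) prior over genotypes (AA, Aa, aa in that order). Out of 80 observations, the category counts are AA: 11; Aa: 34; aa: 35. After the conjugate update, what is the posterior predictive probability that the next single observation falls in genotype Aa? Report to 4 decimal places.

0.4228

The Dirichlet prior is conjugate to the Multinomial likelihood: each posterior αⱼ = prior αⱼ + observed count nⱼ.
Posterior concentration: (13.2, 37.8, 38.4), total = 89.4.
P(next = Aa | data) = α_{Aa}/Σα = 0.4228.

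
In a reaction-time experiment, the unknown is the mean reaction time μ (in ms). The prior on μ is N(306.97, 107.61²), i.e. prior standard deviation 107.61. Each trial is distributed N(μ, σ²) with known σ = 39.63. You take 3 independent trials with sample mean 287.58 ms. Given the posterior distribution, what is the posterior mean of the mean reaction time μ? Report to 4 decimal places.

288.4187

For Normal data with known variance σ², a Normal(μ₀, σ₀²) prior on μ is conjugate. Posterior precision = 1/σ₀² + n/σ²; posterior mean is the precision-weighted average of μ₀ and x̄.
n·x̄ = 3·287.58 = 862.74.
σ₀² = 107.61² = 11579.9121, σ² = 39.63² = 1570.5369; σ² + n·σ₀² = 1570.5369 + 3·11579.9121 = 36310.2732.
Posterior mean = (μ₀/σ₀² + n·x̄/σ²)/(1/σ₀² + n/σ²) = (σ²·μ₀ + σ₀²·n·x̄)/(σ² + n·σ₀²) = (1570.5369·306.97 + 11579.9121·862.74)/36310.2732 = 10472561.077347/36310.2732 = 288.4187.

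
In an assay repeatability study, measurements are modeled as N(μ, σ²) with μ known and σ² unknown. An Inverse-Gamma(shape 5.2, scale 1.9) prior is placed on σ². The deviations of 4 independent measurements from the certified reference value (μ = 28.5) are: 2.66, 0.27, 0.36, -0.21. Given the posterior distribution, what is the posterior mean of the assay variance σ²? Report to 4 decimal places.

0.8970

With known mean μ and an Inverse-Gamma(α, β) prior on σ², the Normal likelihood is conjugate: posterior is Inv-Gamma(α + n/2, β + Σ(xᵢ−μ)²/2).
Σ(xᵢ−μ)² = (2.66)² + (0.27)² + (0.36)² + (-0.21)² = 7.3222.
Posterior: Inv-Gamma(5.2 + 4/2, 1.9 + 7.3222/2) = Inv-Gamma(7.20, 5.56110).
E[σ²|data] = β/(α−1) = 5.56110/6.20 = 0.8970.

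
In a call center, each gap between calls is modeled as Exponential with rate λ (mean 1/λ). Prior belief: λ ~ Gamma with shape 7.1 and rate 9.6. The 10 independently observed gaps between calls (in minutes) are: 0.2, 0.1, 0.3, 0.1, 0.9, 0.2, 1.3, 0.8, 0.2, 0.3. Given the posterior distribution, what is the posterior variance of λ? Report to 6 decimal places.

With a Gamma(shape α, rate β) prior on the exponential rate λ, the posterior after n observations with total T = Σxᵢ is Gamma(α+n, β+T).
Sum of observations T = 4.4 minutes; n = 10.
Posterior: Gamma(7.1+10, 9.6+4.4) = Gamma(17.1, 14.0).
Var = α/β² = 0.087245.

0.087245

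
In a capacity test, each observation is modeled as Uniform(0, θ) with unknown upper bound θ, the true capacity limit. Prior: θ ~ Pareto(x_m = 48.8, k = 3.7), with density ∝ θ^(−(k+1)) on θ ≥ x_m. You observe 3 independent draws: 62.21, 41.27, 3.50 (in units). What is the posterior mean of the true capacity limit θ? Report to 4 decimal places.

73.1240

A Pareto(scale x_m, shape k) prior on the upper bound θ of Uniform(0, θ) is conjugate: posterior is Pareto(max(x_m, max xᵢ), k + n).
Sample maximum = 62.21; prior scale x_m = 48.8 → posterior scale = max = 62.21.
Posterior shape = 3.7 + 3 = 6.7.
E[θ|data] = k·x_m/(k−1) = 6.7·62.21/5.7 = 73.1240.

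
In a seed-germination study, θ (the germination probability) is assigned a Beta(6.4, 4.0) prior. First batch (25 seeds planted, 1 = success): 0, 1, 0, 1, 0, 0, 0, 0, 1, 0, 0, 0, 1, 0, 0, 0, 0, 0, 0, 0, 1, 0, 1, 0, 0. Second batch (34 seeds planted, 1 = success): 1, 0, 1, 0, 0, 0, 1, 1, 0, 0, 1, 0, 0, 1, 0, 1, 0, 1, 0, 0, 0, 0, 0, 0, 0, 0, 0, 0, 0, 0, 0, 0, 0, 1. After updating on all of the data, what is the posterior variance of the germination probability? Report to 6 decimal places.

0.003029

The Beta prior is conjugate to a Binomial/Bernoulli likelihood; the update adds successes to α and failures to β.
After batch 1: Beta(6.4+6, 4.0+19) = Beta(12.4, 23.0).
After batch 2: Beta(12.4+9, 23.0+25) = Beta(21.4, 48.0).
Var = αβ/((α+β)²(α+β+1)) = 21.4·48.0/(69.4²·70.4) = 0.003029.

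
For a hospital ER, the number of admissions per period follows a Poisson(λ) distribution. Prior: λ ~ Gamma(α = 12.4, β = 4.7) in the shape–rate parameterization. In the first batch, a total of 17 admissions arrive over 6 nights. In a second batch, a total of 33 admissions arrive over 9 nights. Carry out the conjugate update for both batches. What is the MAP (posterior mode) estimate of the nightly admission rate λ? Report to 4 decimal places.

3.1168

With a Gamma(shape α, rate β) prior, the Poisson likelihood is conjugate: the posterior is Gamma(α + ΣXᵢ, β + n).
After batch 1: Gamma(α+S, β+n) = Gamma(12.4+17, 4.7+6) = Gamma(29.4, 10.7).
After batch 2: Gamma(α+S, β+n) = Gamma(29.4+33, 10.7+9) = Gamma(62.4, 19.7).
Mode of Gamma(α,β) for α≥1 is (α−1)/β = 61.4/19.7 = 3.1168.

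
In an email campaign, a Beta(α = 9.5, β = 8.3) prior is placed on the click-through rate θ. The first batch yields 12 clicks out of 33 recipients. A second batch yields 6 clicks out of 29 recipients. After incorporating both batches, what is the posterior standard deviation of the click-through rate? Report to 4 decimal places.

0.0529

The Beta prior is conjugate to a Binomial/Bernoulli likelihood; the update adds successes to α and failures to β.
After batch 1: Beta(9.5+12, 8.3+21) = Beta(21.5, 29.3).
After batch 2: Beta(21.5+6, 29.3+23) = Beta(27.5, 52.3).
Var = αβ/((α+β)²(α+β+1)) = 27.5·52.3/(79.8²·80.8) = 0.00279523; SD = √0.00279523 = 0.0529.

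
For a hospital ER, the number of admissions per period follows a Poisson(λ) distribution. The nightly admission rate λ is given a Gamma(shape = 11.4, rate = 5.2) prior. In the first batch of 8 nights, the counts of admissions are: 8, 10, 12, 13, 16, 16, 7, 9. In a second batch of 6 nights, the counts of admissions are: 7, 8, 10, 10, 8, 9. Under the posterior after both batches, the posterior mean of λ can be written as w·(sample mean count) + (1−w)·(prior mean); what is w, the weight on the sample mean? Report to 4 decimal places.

With a Gamma(shape α, rate β) prior, the Poisson likelihood is conjugate: the posterior is Gamma(α + ΣXᵢ, β + n).
Total number of nights: n = 8 + 6 = 14.
Posterior mean = (α₀+S)/(β₀+n) = [n/(β₀+n)]·(S/n) + [β₀/(β₀+n)]·(α₀/β₀), so only n and β₀ enter the weight.
Weight on data w = n/(β₀+n) = 14/(5.2+14) = 14/19.2 = 0.7292.

0.7292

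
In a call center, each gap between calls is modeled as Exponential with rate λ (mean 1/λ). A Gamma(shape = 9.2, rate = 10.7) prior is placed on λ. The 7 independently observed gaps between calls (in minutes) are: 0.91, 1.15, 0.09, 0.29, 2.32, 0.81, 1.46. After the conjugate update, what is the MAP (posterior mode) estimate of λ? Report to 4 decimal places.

0.8573

With a Gamma(shape α, rate β) prior on the exponential rate λ, the posterior after n observations with total T = Σxᵢ is Gamma(α+n, β+T).
Sum of observations T = 7.03 minutes; n = 7.
Posterior: Gamma(9.2+7, 10.7+7.03) = Gamma(16.2, 17.73).
Mode = (α−1)/β = 0.8573.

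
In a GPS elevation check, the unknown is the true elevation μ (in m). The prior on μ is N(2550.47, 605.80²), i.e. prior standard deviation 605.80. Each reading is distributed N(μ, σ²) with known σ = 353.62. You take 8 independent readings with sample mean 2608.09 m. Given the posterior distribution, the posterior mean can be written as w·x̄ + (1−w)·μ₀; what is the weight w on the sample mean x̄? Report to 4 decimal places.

For Normal data with known variance σ², a Normal(μ₀, σ₀²) prior on μ is conjugate. Posterior precision = 1/σ₀² + n/σ²; posterior mean is the precision-weighted average of μ₀ and x̄.
σ₀² = 605.80² = 366993.64, σ² = 353.62² = 125047.1044. Prior precision 1/σ₀² = 1/366993.64; data precision n/σ² = 8/125047.1044.
w = (n/σ²)/(1/σ₀² + n/σ²) = n·σ₀²/(σ² + n·σ₀²) = 8·366993.64/(125047.1044 + 8·366993.64) = 2935949.12/3060996.2244 = 0.9591.

0.9591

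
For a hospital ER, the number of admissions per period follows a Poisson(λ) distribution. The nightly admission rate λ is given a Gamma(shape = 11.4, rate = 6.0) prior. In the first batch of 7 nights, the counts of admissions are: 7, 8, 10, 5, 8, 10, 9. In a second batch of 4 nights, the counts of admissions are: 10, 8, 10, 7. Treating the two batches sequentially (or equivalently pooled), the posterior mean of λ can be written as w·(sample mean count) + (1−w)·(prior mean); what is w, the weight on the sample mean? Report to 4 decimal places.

0.6471

With a Gamma(shape α, rate β) prior, the Poisson likelihood is conjugate: the posterior is Gamma(α + ΣXᵢ, β + n).
Total number of nights: n = 7 + 4 = 11.
Posterior mean = (α₀+S)/(β₀+n) = [n/(β₀+n)]·(S/n) + [β₀/(β₀+n)]·(α₀/β₀), so only n and β₀ enter the weight.
Weight on data w = n/(β₀+n) = 11/(6.0+11) = 11/17.0 = 0.6471.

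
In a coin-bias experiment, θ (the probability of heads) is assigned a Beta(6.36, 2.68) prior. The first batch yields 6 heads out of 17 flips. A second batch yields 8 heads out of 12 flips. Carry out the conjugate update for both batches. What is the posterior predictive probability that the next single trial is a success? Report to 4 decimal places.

0.5352

The Beta prior is conjugate to a Binomial/Bernoulli likelihood; the update adds successes to α and failures to β.
After batch 1: Beta(6.36+6, 2.68+11) = Beta(12.36, 13.68).
After batch 2: Beta(12.36+8, 13.68+4) = Beta(20.36, 17.68).
For a single future Bernoulli trial, P(success | data) = α/(α+β) = 0.5352.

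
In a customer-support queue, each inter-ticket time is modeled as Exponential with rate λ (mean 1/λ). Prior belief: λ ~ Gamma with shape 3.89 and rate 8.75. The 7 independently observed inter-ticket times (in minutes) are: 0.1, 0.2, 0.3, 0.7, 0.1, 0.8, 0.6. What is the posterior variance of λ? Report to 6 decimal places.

With a Gamma(shape α, rate β) prior on the exponential rate λ, the posterior after n observations with total T = Σxᵢ is Gamma(α+n, β+T).
Sum of observations T = 2.8 minutes; n = 7.
Posterior: Gamma(3.89+7, 8.75+2.8) = Gamma(10.89, 11.55).
Var = α/β² = 0.081633.

0.081633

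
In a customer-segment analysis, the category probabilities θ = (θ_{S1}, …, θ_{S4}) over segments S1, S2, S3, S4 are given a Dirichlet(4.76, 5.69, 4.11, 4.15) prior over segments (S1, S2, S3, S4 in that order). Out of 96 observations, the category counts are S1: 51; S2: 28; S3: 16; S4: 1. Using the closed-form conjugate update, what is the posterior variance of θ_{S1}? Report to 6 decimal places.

0.002159

The Dirichlet prior is conjugate to the Multinomial likelihood: each posterior αⱼ = prior αⱼ + observed count nⱼ.
Posterior concentration: (55.76, 33.69, 20.11, 5.15), total = 114.71.
Var[θ_j] = α_j(Σα−α_j)/((Σα)²(Σα+1)) = 55.76·58.95/(114.71²·115.71) = 0.002159.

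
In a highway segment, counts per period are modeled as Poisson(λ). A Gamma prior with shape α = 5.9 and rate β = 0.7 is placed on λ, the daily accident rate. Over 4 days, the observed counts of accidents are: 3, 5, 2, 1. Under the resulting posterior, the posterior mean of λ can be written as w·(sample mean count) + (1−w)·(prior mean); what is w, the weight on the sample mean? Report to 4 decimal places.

With a Gamma(shape α, rate β) prior, the Poisson likelihood is conjugate: the posterior is Gamma(α + ΣXᵢ, β + n).
Posterior mean = (α₀+S)/(β₀+n) = [n/(β₀+n)]·(S/n) + [β₀/(β₀+n)]·(α₀/β₀), so only n and β₀ enter the weight.
Weight on data w = n/(β₀+n) = 4/(0.7+4) = 4/4.7 = 0.8511.

0.8511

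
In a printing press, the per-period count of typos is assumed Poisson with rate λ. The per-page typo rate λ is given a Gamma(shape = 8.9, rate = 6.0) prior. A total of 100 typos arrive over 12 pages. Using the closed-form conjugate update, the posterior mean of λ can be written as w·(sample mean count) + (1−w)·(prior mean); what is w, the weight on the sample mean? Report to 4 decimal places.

With a Gamma(shape α, rate β) prior, the Poisson likelihood is conjugate: the posterior is Gamma(α + ΣXᵢ, β + n).
Posterior mean = (α₀+S)/(β₀+n) = [n/(β₀+n)]·(S/n) + [β₀/(β₀+n)]·(α₀/β₀), so only n and β₀ enter the weight.
Weight on data w = n/(β₀+n) = 12/(6.0+12) = 12/18.0 = 0.6667.

0.6667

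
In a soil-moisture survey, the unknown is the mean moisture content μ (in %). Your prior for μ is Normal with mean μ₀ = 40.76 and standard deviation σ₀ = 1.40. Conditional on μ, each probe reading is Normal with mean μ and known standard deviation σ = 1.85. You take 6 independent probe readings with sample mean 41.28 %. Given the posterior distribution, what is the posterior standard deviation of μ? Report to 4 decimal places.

0.6647

For Normal data with known variance σ², a Normal(μ₀, σ₀²) prior on μ is conjugate. Posterior precision = 1/σ₀² + n/σ²; posterior mean is the precision-weighted average of μ₀ and x̄.
σ₀² = 1.40² = 1.96, σ² = 1.85² = 3.4225; σ² + n·σ₀² = 3.4225 + 6·1.96 = 15.1825.
Posterior precision = 1/σ₀² + n/σ² = 1/1.96 + 6/3.4225 = (σ² + n·σ₀²)/(σ₀²σ²) = 15.1825/(1.96·3.4225); posterior variance σₙ² = σ₀²σ²/(σ² + n·σ₀²) = 1.96·3.4225/15.1825 = 0.441831.
Posterior SD = √σₙ² = √(1.96·3.4225/15.1825) = 0.6647.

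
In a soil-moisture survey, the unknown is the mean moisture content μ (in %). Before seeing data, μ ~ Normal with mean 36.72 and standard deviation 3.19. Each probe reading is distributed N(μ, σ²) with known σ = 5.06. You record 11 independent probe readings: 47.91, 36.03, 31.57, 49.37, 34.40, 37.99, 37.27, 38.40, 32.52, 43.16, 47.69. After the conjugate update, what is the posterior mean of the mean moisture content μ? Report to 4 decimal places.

39.1164

For Normal data with known variance σ², a Normal(μ₀, σ₀²) prior on μ is conjugate. Posterior precision = 1/σ₀² + n/σ²; posterior mean is the precision-weighted average of μ₀ and x̄.
Σxᵢ = 47.91 + 36.03 + 31.57 + 49.37 + 34.40 + 37.99 + 37.27 + 38.40 + 32.52 + 43.16 + 47.69 = 436.31, so n·x̄ = 436.31.
σ₀² = 3.19² = 10.1761, σ² = 5.06² = 25.6036; σ² + n·σ₀² = 25.6036 + 11·10.1761 = 137.5407.
Posterior mean = (μ₀/σ₀² + n·x̄/σ²)/(1/σ₀² + n/σ²) = (σ²·μ₀ + σ₀²·n·x̄)/(σ² + n·σ₀²) = (25.6036·36.72 + 10.1761·436.31)/137.5407 = 5380.098383/137.5407 = 39.1164.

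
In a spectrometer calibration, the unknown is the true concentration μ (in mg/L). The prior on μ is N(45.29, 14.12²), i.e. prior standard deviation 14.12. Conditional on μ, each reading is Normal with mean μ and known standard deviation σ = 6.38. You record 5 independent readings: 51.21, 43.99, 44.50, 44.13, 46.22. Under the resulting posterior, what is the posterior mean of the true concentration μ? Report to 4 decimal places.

For Normal data with known variance σ², a Normal(μ₀, σ₀²) prior on μ is conjugate. Posterior precision = 1/σ₀² + n/σ²; posterior mean is the precision-weighted average of μ₀ and x̄.
Σxᵢ = 51.21 + 43.99 + 44.50 + 44.13 + 46.22 = 230.05, so n·x̄ = 230.05.
σ₀² = 14.12² = 199.3744, σ² = 6.38² = 40.7044; σ² + n·σ₀² = 40.7044 + 5·199.3744 = 1037.5764.
Posterior mean = (μ₀/σ₀² + n·x̄/σ²)/(1/σ₀² + n/σ²) = (σ²·μ₀ + σ₀²·n·x̄)/(σ² + n·σ₀²) = (40.7044·45.29 + 199.3744·230.05)/1037.5764 = 47709.582996/1037.5764 = 45.9818.

45.9818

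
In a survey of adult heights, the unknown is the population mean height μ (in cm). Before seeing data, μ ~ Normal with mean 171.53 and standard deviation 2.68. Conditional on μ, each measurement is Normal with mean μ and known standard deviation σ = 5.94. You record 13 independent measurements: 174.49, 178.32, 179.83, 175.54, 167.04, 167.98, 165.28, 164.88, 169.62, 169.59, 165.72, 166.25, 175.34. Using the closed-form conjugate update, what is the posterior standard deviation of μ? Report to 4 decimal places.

1.4035

For Normal data with known variance σ², a Normal(μ₀, σ₀²) prior on μ is conjugate. Posterior precision = 1/σ₀² + n/σ²; posterior mean is the precision-weighted average of μ₀ and x̄.
σ₀² = 2.68² = 7.1824, σ² = 5.94² = 35.2836; σ² + n·σ₀² = 35.2836 + 13·7.1824 = 128.6548.
Posterior precision = 1/σ₀² + n/σ² = 1/7.1824 + 13/35.2836 = (σ² + n·σ₀²)/(σ₀²σ²) = 128.6548/(7.1824·35.2836); posterior variance σₙ² = σ₀²σ²/(σ² + n·σ₀²) = 7.1824·35.2836/128.6548 = 1.969774.
Posterior SD = √σₙ² = √(7.1824·35.2836/128.6548) = 1.4035.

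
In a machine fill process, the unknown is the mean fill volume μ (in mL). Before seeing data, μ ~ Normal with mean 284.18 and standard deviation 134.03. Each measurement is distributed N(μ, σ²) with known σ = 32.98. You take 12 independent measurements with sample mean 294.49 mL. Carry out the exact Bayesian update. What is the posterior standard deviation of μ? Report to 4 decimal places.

For Normal data with known variance σ², a Normal(μ₀, σ₀²) prior on μ is conjugate. Posterior precision = 1/σ₀² + n/σ²; posterior mean is the precision-weighted average of μ₀ and x̄.
σ₀² = 134.03² = 17964.0409, σ² = 32.98² = 1087.6804; σ² + n·σ₀² = 1087.6804 + 12·17964.0409 = 216656.1712.
Posterior precision = 1/σ₀² + n/σ² = 1/17964.0409 + 12/1087.6804 = (σ² + n·σ₀²)/(σ₀²σ²) = 216656.1712/(17964.0409·1087.6804); posterior variance σₙ² = σ₀²σ²/(σ² + n·σ₀²) = 17964.0409·1087.6804/216656.1712 = 90.184993.
Posterior SD = √σₙ² = √(17964.0409·1087.6804/216656.1712) = 9.4966.

9.4966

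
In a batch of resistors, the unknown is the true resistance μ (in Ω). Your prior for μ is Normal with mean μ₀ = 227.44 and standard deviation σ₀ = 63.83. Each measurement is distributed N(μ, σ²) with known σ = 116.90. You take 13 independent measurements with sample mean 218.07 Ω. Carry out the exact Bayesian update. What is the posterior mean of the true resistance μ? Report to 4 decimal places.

219.9917

For Normal data with known variance σ², a Normal(μ₀, σ₀²) prior on μ is conjugate. Posterior precision = 1/σ₀² + n/σ²; posterior mean is the precision-weighted average of μ₀ and x̄.
n·x̄ = 13·218.07 = 2834.91.
σ₀² = 63.83² = 4074.2689, σ² = 116.90² = 13665.61; σ² + n·σ₀² = 13665.61 + 13·4074.2689 = 66631.1057.
Posterior mean = (μ₀/σ₀² + n·x̄/σ²)/(1/σ₀² + n/σ²) = (σ²·μ₀ + σ₀²·n·x̄)/(σ² + n·σ₀²) = (13665.61·227.44 + 4074.2689·2834.91)/66631.1057 = 14658291.985699/66631.1057 = 219.9917.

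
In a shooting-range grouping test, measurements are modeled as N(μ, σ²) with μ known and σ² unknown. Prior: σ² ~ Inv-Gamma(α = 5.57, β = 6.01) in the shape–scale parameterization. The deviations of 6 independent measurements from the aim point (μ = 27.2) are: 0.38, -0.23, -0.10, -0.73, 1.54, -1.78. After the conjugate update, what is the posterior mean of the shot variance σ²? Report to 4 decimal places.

With known mean μ and an Inverse-Gamma(α, β) prior on σ², the Normal likelihood is conjugate: posterior is Inv-Gamma(α + n/2, β + Σ(xᵢ−μ)²/2).
Σ(xᵢ−μ)² = (0.38)² + (-0.23)² + (-0.10)² + (-0.73)² + (1.54)² + (-1.78)² = 6.2802.
Posterior: Inv-Gamma(5.57 + 6/2, 6.01 + 6.2802/2) = Inv-Gamma(8.57, 9.15010).
E[σ²|data] = β/(α−1) = 9.15010/7.57 = 1.2087.

1.2087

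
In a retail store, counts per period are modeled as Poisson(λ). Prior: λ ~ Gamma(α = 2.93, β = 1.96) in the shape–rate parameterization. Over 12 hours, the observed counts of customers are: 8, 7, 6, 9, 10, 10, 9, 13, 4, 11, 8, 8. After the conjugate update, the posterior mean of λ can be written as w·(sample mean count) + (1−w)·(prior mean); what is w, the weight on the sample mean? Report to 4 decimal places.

0.8596

With a Gamma(shape α, rate β) prior, the Poisson likelihood is conjugate: the posterior is Gamma(α + ΣXᵢ, β + n).
Posterior mean = (α₀+S)/(β₀+n) = [n/(β₀+n)]·(S/n) + [β₀/(β₀+n)]·(α₀/β₀), so only n and β₀ enter the weight.
Weight on data w = n/(β₀+n) = 12/(1.96+12) = 12/13.96 = 0.8596.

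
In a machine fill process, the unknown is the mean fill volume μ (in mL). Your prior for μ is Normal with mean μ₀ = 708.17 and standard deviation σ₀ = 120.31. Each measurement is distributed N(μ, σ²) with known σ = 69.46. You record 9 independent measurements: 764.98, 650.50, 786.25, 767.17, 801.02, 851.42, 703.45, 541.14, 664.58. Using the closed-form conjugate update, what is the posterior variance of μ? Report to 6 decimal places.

For Normal data with known variance σ², a Normal(μ₀, σ₀²) prior on μ is conjugate. Posterior precision = 1/σ₀² + n/σ²; posterior mean is the precision-weighted average of μ₀ and x̄.
σ₀² = 120.31² = 14474.4961, σ² = 69.46² = 4824.6916; σ² + n·σ₀² = 4824.6916 + 9·14474.4961 = 135095.1565.
Posterior precision = 1/σ₀² + n/σ² = 1/14474.4961 + 9/4824.6916 = (σ² + n·σ₀²)/(σ₀²σ²) = 135095.1565/(14474.4961·4824.6916); posterior variance σₙ² = σ₀²σ²/(σ² + n·σ₀²) = 14474.4961·4824.6916/135095.1565 = 516.931780.

516.931780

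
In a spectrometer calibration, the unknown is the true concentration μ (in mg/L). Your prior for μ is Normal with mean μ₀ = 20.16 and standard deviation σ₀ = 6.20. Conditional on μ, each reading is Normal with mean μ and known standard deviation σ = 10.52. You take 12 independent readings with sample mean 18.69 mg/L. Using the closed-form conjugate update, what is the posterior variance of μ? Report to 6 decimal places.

7.438005

For Normal data with known variance σ², a Normal(μ₀, σ₀²) prior on μ is conjugate. Posterior precision = 1/σ₀² + n/σ²; posterior mean is the precision-weighted average of μ₀ and x̄.
σ₀² = 6.20² = 38.44, σ² = 10.52² = 110.6704; σ² + n·σ₀² = 110.6704 + 12·38.44 = 571.9504.
Posterior precision = 1/σ₀² + n/σ² = 1/38.44 + 12/110.6704 = (σ² + n·σ₀²)/(σ₀²σ²) = 571.9504/(38.44·110.6704); posterior variance σₙ² = σ₀²σ²/(σ² + n·σ₀²) = 38.44·110.6704/571.9504 = 7.438005.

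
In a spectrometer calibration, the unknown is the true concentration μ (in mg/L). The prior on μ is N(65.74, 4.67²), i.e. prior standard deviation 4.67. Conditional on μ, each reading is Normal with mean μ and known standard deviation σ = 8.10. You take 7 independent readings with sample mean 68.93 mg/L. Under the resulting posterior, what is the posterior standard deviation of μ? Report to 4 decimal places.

For Normal data with known variance σ², a Normal(μ₀, σ₀²) prior on μ is conjugate. Posterior precision = 1/σ₀² + n/σ²; posterior mean is the precision-weighted average of μ₀ and x̄.
σ₀² = 4.67² = 21.8089, σ² = 8.10² = 65.61; σ² + n·σ₀² = 65.61 + 7·21.8089 = 218.2723.
Posterior precision = 1/σ₀² + n/σ² = 1/21.8089 + 7/65.61 = (σ² + n·σ₀²)/(σ₀²σ²) = 218.2723/(21.8089·65.61); posterior variance σₙ² = σ₀²σ²/(σ² + n·σ₀²) = 21.8089·65.61/218.2723 = 6.555490.
Posterior SD = √σₙ² = √(21.8089·65.61/218.2723) = 2.5604.

2.5604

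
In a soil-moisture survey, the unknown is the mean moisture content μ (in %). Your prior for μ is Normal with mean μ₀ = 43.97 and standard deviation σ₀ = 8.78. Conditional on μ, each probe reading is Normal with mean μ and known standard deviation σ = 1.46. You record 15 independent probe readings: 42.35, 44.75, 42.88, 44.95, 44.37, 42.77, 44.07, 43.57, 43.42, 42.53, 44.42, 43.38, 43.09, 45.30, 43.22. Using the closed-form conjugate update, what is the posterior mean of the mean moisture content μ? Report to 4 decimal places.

43.6719

For Normal data with known variance σ², a Normal(μ₀, σ₀²) prior on μ is conjugate. Posterior precision = 1/σ₀² + n/σ²; posterior mean is the precision-weighted average of μ₀ and x̄.
Σxᵢ = 42.35 + 44.75 + 42.88 + 44.95 + 44.37 + 42.77 + 44.07 + 43.57 + 43.42 + 42.53 + 44.42 + 43.38 + 43.09 + 45.30 + 43.22 = 655.07, so n·x̄ = 655.07.
σ₀² = 8.78² = 77.0884, σ² = 1.46² = 2.1316; σ² + n·σ₀² = 2.1316 + 15·77.0884 = 1158.4576.
Posterior mean = (μ₀/σ₀² + n·x̄/σ²)/(1/σ₀² + n/σ²) = (σ²·μ₀ + σ₀²·n·x̄)/(σ² + n·σ₀²) = (2.1316·43.97 + 77.0884·655.07)/1158.4576 = 50592.02464/1158.4576 = 43.6719.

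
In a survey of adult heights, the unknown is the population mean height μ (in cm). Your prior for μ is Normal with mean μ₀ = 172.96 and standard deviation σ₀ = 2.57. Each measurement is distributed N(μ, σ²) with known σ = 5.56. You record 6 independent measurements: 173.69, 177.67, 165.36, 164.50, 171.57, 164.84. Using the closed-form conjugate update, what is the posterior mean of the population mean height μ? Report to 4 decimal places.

171.0752

For Normal data with known variance σ², a Normal(μ₀, σ₀²) prior on μ is conjugate. Posterior precision = 1/σ₀² + n/σ²; posterior mean is the precision-weighted average of μ₀ and x̄.
Σxᵢ = 173.69 + 177.67 + 165.36 + 164.50 + 171.57 + 164.84 = 1017.63, so n·x̄ = 1017.63.
σ₀² = 2.57² = 6.6049, σ² = 5.56² = 30.9136; σ² + n·σ₀² = 30.9136 + 6·6.6049 = 70.543.
Posterior mean = (μ₀/σ₀² + n·x̄/σ²)/(1/σ₀² + n/σ²) = (σ²·μ₀ + σ₀²·n·x̄)/(σ² + n·σ₀²) = (30.9136·172.96 + 6.6049·1017.63)/70.543 = 12068.160643/70.543 = 171.0752.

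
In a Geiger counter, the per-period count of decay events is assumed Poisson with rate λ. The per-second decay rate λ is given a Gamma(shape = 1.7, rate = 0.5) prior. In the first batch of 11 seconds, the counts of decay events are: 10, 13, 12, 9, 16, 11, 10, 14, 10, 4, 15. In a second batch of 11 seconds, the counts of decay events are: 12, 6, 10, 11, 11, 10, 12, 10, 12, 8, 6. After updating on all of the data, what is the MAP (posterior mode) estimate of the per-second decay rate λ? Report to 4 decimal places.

With a Gamma(shape α, rate β) prior, the Poisson likelihood is conjugate: the posterior is Gamma(α + ΣXᵢ, β + n).
Batch 1: sum of counts S = 124 over n = 11 seconds.
After batch 1: Gamma(α+S, β+n) = Gamma(1.7+124, 0.5+11) = Gamma(125.7, 11.5).
Batch 2: sum of counts S = 108 over n = 11 seconds.
After batch 2: Gamma(α+S, β+n) = Gamma(125.7+108, 11.5+11) = Gamma(233.7, 22.5).
Mode of Gamma(α,β) for α≥1 is (α−1)/β = 232.7/22.5 = 10.3422.

10.3422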